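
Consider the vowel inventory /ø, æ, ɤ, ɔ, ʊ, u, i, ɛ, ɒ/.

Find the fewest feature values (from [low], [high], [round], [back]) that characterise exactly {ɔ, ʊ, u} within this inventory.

[−low, +back, +round]

/ɔ, ʊ, u/ are all [−low], [+back], [+round], and no other segment in the inventory matches all three values. Dropping any one of them over-generates: [+back, +round] alone would also admit /ɒ/; [−low, +round] alone would also admit /ø/; [−low, +back] alone would also admit /ɤ/. No other combination of two listed features picks out exactly this set either, so fewer than three features will not do.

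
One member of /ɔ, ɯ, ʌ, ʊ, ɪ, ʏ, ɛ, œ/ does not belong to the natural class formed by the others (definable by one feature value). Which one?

ɯ

[tense] groups all but one: /ʏ, ɛ, ʌ, ɔ, œ, ʊ, ɪ/ share [-tense] while /ɯ/ (high back unrounded vowel) alone is [+tense]. Removing any other segment would not leave a single-feature class that excludes it.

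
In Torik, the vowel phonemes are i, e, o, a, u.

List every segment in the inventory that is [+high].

The [+high] segments here are /i, u/; the remaining /e, o, a/ are [-high].

i, u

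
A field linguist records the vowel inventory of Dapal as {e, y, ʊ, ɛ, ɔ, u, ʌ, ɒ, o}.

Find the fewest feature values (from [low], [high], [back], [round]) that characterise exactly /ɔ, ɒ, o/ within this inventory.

/ɔ, ɒ, o/ are all [−high], [+round], and no other segment in the inventory matches both values. Dropping any one of them over-generates: [+round] alone would also admit /y, ʊ, u/; [−high] alone would also admit /e, ɛ, ʌ/. No other single listed feature picks out exactly this set either, so fewer than two features will not do.

[−high, +round]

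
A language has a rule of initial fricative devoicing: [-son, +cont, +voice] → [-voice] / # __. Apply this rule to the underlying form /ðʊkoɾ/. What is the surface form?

[θʊkoɾ]

Only the initial segment /ð/ is both word-initial and matches the structural description. It is a voiced dental fricative, so [-son, +cont, +voice] holds; changing it to [-voice] with all other features held fixed yields /θ/ (voiceless dental fricative). No other segment meets both the structural description and the environment, so the output is [θʊkoɾ].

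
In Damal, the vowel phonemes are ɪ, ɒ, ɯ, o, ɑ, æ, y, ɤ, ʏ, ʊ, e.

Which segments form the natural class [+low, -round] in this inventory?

ɑ, æ

Eliminate segments failing any feature: /ɪ, ɯ, o, y, ɤ, ʏ, ʊ, e/ are [-low]; /ɒ/ is [+round]. The remaining /ɑ, æ/ satisfy [+low], [-round].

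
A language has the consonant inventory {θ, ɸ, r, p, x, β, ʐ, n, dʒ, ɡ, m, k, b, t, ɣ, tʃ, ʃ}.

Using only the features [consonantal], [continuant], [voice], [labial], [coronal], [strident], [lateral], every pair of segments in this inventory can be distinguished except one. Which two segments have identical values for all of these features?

b, m

Both /b/ and /m/ are [+consonantal], [-continuant], [+voice], [+labial], [-coronal], [-strident], [-lateral]. Since the list omits [sonorant] and [nasal] — which do distinguish the voiced bilabial stop from the bilabial nasal — this pair collapses; all other pairs remain distinct.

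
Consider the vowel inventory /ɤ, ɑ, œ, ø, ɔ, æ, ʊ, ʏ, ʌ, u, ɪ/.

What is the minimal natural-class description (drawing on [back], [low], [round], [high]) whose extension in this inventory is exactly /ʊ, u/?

/ʊ, u/ are all [+high], [+back], and no other segment in the inventory matches both values. Dropping any one of them over-generates: [+back] alone would also admit /ɤ, ɑ, ɔ, ʌ/; [+high] alone would also admit /ʏ, ɪ/. No other single listed feature picks out exactly this set either, so fewer than two features will not do.

[+high, +back]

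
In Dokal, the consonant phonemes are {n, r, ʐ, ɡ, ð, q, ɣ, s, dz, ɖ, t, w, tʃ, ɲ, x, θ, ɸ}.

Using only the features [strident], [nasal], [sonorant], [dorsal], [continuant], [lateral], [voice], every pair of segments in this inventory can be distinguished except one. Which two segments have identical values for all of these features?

On the given features, /θ/ and /ɸ/ have an identical profile: [-strident], [-nasal], [-sonorant], [-dorsal], [+continuant], [-lateral], [-voice]. No other two segments in the inventory coincide on all 7 features. (They do differ in [labial] and [coronal], which are not among the given features.)

θ, ɸ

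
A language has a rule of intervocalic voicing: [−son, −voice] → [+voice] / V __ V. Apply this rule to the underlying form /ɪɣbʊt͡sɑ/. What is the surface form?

[ɪɣbʊd͡zɑ]

/t͡s/ satisfies [−son, −voice] and sits in V __ V. The [+voice] counterpart of the voiceless alveolar affricate is /d͡z/. Other segments in /ɪɣbʊt͡sɑ/ either fail the structural description or are not in the environment, so the surface form is [ɪɣbʊd͡zɑ].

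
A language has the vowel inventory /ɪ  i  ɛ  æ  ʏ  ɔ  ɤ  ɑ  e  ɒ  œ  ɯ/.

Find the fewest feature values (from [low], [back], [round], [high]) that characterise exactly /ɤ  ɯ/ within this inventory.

/ɤ, ɯ/ are all [-low], [+back], [-round], and no other segment in the inventory matches all three values. Dropping any one of them over-generates: [+back, -round] alone would also admit /ɑ/; [-low, -round] alone would also admit /ɪ, i, ɛ, e/; [-low, +back] alone would also admit /ɔ/. No other combination of two listed features picks out exactly this set either, so fewer than three features will not do.

[-low, +back, -round]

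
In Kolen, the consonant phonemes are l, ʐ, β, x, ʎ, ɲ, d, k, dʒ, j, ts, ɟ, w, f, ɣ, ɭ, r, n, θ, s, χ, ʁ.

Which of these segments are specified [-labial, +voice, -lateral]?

Eliminate segments failing any feature: /l, ʎ, ɭ/ are [+lateral]; /β, w, f/ are [+labial]; /x, k, ts, θ, s, χ/ are [-voice]. The remaining /ʐ, ɲ, d, dʒ, j, ɟ, ɣ, r, n, ʁ/ satisfy [-labial], [+voice], [-lateral].

ʐ, ɲ, d, dʒ, j, ɟ, ɣ, r, n, ʁ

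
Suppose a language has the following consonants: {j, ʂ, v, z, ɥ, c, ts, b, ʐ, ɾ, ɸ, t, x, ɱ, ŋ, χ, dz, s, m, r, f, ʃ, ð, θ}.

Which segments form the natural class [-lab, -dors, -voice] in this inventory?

ʂ, ts, t, s, ʃ, θ

The [-labial] segments are /j, ʂ, z, c, ts, ʐ, ɾ, t, x, ŋ, χ, dz, s, r, ʃ, ð, θ/.
Then [-dorsal] gives /ʂ, z, ts, ʐ, ɾ, t, dz, s, r, ʃ, ð, θ/.
Intersecting with [-voice] leaves /ʂ, ts, t, s, ʃ, θ/.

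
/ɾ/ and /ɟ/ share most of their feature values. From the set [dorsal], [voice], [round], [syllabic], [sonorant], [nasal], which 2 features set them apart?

[sonorant], [dorsal]

The two segments share [+voice], [−round], [−syllabic], [−nasal]. The only features from the list on which they differ: /ɾ/ is [+sonorant] while /ɟ/ is [−sonorant]; /ɾ/ is [−dorsal] while /ɟ/ is [+dorsal].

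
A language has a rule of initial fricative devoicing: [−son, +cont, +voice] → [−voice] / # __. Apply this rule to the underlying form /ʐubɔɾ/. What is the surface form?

[ʂubɔɾ]

The only segment in the rule's environment that also matches [−son, +cont, +voice] is /ʐ/. Applying [−voice] turns the voiced retroflex fricative into /ʂ/ (voiceless retroflex fricative), giving [ʂubɔɾ].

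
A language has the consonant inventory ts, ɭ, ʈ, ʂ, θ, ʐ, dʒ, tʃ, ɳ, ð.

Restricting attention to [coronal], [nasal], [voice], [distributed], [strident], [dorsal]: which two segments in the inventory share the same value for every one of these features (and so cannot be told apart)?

ts, ʂ

Both /ts/ and /ʂ/ are [+coronal], [−nasal], [−voice], [−distributed], [+strident], [−dorsal]. Since the list omits [continuant] and [anterior] — which do distinguish the voiceless alveolar affricate from the voiceless retroflex fricative — this pair collapses; all other pairs remain distinct.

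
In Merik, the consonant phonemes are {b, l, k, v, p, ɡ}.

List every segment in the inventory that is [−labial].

l, k, ɡ

The feature [labial] marks segments articulated with one or both lips. In this inventory /l, k, ɡ/ lack that property, so they are [−labial]; /b, v, p/ are [+labial].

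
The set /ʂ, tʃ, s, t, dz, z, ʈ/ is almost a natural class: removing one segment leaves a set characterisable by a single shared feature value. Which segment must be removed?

tʃ

[distributed] groups all but one: /t, z, ʈ, s, dz, ʂ/ share [-distributed] while /tʃ/ (voiceless postalveolar affricate) alone is [+distributed]. Removing any other segment would not leave a single-feature class that excludes it.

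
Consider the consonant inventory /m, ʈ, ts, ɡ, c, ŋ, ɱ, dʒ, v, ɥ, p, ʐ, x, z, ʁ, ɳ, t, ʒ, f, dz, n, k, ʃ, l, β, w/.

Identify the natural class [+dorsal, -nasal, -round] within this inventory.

Eliminate segments failing any feature: /m, ʈ, ts, ɱ, dʒ, v, p, ʐ, z, ɳ, t, ʒ, f, dz, n, ʃ, l, β/ are [-dorsal]; /ŋ/ is [+nasal]; /ɥ, w/ are [+round]. The remaining /ɡ, c, x, ʁ, k/ satisfy [+dorsal], [-nasal], [-round].

ɡ, c, x, ʁ, k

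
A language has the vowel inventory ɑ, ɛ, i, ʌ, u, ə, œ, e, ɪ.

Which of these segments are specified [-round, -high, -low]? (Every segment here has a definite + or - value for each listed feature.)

ɛ, ʌ, ə, e

Eliminate segments failing any feature: /ɑ/ is [+low]; /i, ɪ/ are [+high]; /u, œ/ are [+round]. The remaining /ɛ, ʌ, ə, e/ satisfy [-round], [-high], [-low].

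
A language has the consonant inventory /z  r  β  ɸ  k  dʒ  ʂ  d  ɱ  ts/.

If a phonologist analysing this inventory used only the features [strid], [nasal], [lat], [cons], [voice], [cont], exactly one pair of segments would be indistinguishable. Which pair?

On the given features, /r/ and /β/ have an identical profile: [−strident], [−nasal], [−lateral], [+consonantal], [+voice], [+continuant]. No other two segments in the inventory coincide on all 6 features. (They do differ in [sonorant], [labial] and [coronal], which are not among the given features.)

r, β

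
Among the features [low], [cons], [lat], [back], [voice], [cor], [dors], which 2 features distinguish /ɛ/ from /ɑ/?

[low], [back]

/ɛ/ is the mid front unrounded lax vowel and /ɑ/ is the low back unrounded vowel. Both are [-consonantal], [-lateral], [+voice], [-coronal], [+dorsal]. /ɛ/ is [-low] while /ɑ/ is [+low]; /ɛ/ is [-back] while /ɑ/ is [+back], so the distinguishing features are [low], [back].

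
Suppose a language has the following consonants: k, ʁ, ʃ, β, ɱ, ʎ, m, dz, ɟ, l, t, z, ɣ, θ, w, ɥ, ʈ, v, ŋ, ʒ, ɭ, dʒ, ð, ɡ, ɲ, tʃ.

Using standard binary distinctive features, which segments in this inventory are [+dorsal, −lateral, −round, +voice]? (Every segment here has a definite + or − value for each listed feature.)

ʁ, ɟ, ɣ, ŋ, ɡ, ɲ

Eliminate segments failing any feature: /k/ is [−voice]; /ʃ, β, ɱ, m, dz, l, t, z, θ, ʈ, v, ʒ, ɭ, dʒ, ð, tʃ/ are [−dorsal]; /ʎ/ is [+lateral]; /w, ɥ/ are [+round]. The remaining /ʁ, ɟ, ɣ, ŋ, ɡ, ɲ/ satisfy [+dorsal], [−lateral], [−round], [+voice].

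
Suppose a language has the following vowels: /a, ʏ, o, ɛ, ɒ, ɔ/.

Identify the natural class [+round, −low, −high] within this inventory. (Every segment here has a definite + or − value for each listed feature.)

o, ɔ

Eliminate segments failing any feature: /a, ɛ/ are [−round]; /ʏ/ is [+high]; /ɒ/ is [+low]. The remaining /o, ɔ/ satisfy [+round], [−low], [−high].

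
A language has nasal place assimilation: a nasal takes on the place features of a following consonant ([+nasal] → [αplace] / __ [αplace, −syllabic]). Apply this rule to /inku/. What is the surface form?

[iŋku]

/n/ sits before the [+dorsal] consonant /k/, so it takes on [+dorsal] and surfaces as /ŋ/. The rest of the form is unaffected: [iŋku].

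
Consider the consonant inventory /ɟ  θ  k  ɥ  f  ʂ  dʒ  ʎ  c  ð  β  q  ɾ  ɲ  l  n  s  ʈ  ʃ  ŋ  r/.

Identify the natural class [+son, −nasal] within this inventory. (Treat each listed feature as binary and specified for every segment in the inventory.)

ɥ, ʎ, ɾ, l, r

The [+sonorant] segments are /ɥ, ʎ, ɾ, ɲ, l, n, ŋ, r/.
Then [−nasal] leaves /ɥ, ʎ, ɾ, l, r/.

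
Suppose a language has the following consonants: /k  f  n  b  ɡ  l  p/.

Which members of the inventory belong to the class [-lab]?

The feature [labial] marks segments articulated with one or both lips. In this inventory /k, n, ɡ, l/ lack that property, so they are [-labial]; /f, b, p/ are [+labial].

k, n, ɡ, l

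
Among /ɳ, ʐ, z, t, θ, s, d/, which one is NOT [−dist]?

/θ/ is the voiceless dental fricative, which is [+distributed]; the rest — /s, ʐ, d, t, ɳ, z/ — are [−distributed].

θ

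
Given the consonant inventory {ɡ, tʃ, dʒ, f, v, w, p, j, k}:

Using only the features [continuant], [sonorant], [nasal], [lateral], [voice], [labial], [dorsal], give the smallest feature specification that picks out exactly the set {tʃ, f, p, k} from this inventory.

/tʃ, f, p, k/ are exactly the [−voice] segments in the inventory, so a single feature suffices.

[−voice]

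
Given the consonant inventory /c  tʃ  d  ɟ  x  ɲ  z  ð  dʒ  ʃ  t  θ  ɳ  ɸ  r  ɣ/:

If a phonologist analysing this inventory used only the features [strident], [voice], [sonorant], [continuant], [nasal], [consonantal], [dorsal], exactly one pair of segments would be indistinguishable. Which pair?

/θ/ (voiceless dental fricative) and /ɸ/ (voiceless bilabial fricative) are both [-strident], [-voice], [-sonorant], [+continuant], [-nasal], [+consonantal], [-dorsal], so none of the listed features separates them. (They do differ in [labial] and [coronal], which are not among the given features.) Every other pair in the inventory differs on at least one listed feature.

θ, ɸ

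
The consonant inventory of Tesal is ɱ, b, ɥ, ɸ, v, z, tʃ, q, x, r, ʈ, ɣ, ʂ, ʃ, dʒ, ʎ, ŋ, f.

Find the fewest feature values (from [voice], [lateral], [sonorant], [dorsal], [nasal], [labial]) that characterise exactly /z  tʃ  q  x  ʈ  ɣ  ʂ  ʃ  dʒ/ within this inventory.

[−sonorant, −labial]

Every target segment is [−sonorant], [−labial]; each remaining inventory member fails at least one of these. Each conjunct is needed — [−labial] alone would also admit /r, ʎ, ŋ/; [−sonorant] alone would also admit /b, ɸ, v, f/ — and no other single listed feature has exactly this extension, so two is the minimum.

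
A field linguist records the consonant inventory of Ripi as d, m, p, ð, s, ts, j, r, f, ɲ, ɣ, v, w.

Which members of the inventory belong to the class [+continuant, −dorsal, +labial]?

Eliminate segments failing any feature: /d, m, p, ts, ɲ/ are [−continuant]; /ð, s, r/ are [−labial]; /j, ɣ, w/ are [+dorsal]. The remaining /f, v/ satisfy [+continuant], [−dorsal], [+labial].

f, v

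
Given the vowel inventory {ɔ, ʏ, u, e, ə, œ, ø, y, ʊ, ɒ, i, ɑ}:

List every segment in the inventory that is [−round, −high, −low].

e, ə

Eliminate segments failing any feature: /ɔ, ʏ, u, œ, ø, y, ʊ, ɒ/ are [+round]; /i/ is [+high]; /ɑ/ is [+low]. The remaining /e, ə/ satisfy [−round], [−high], [−low].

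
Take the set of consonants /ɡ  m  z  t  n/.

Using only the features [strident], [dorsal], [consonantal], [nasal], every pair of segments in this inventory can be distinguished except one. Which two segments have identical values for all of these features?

n, m

On the given features, /n/ and /m/ have an identical profile: [-strident], [-dorsal], [+consonantal], [+nasal]. No other two segments in the inventory coincide on all 4 features. (They do differ in [labial] and [coronal], which are not among the given features.)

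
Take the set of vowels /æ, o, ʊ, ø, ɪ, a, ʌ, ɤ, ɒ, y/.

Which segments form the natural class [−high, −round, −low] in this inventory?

First, the [−high] segments are /æ, o, ø, a, ʌ, ɤ, ɒ/.
Then [−round] gives /æ, a, ʌ, ɤ/.
Within that set, [−low] leaves /ʌ, ɤ/.

ʌ, ɤ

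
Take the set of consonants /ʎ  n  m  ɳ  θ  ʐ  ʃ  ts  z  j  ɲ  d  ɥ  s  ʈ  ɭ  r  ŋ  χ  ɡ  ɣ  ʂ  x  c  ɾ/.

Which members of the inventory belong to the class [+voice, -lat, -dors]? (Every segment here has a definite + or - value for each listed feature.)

First, the [+voice] segments are /ʎ, n, m, ɳ, ʐ, z, j, ɲ, d, ɥ, ɭ, r, ŋ, ɡ, ɣ, ɾ/.
Then [-lateral] gives /n, m, ɳ, ʐ, z, j, ɲ, d, ɥ, r, ŋ, ɡ, ɣ, ɾ/.
Then [-dorsal] leaves /n, m, ɳ, ʐ, z, d, r, ɾ/.

n, m, ɳ, ʐ, z, d, r, ɾ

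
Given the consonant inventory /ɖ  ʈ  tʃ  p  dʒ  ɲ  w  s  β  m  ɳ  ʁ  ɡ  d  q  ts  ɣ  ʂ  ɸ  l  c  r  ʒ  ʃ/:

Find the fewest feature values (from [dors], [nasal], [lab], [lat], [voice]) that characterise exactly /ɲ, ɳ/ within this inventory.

Every target segment is [+nasal], [-labial]; each remaining inventory member fails at least one of these. Each conjunct is needed — [-labial] alone would also admit /ɖ, ʈ, tʃ, dʒ, …/; [+nasal] alone would also admit /m/ — and no other single listed feature has exactly this extension, so two is the minimum.

[+nasal, -lab]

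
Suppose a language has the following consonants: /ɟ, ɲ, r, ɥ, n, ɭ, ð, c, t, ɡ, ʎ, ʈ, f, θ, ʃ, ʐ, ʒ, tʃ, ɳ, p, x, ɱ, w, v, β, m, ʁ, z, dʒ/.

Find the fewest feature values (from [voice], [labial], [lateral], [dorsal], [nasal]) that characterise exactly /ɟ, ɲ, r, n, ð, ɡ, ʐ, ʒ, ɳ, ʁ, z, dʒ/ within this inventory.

[+voice, −lateral, −labial]

The class [+voice], [−lateral], [−labial] has exactly /ɟ, ɲ, r, n, ð, ɡ, ʐ, ʒ, ɳ, ʁ, z, dʒ/ as its extension in this inventory. No smaller conjunction from the listed features achieves this: [−lateral, −labial] alone would also admit /c, t, ʈ, θ, …/; [+voice, −labial] alone would also admit /ɭ, ʎ/; [+voice, −lateral] alone would also admit /ɥ, ɱ, w, v, …/; and checking the remaining two-feature bundles turns up none with this extension.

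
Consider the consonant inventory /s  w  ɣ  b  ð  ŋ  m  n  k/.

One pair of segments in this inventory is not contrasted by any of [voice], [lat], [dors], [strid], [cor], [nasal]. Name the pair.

Both /ɣ/ and /w/ are [+voice], [-lateral], [+dorsal], [-strident], [-coronal], [-nasal]. Since the list omits [sonorant], [labial] and [round] — which do distinguish the voiced velar fricative from the labial-velar glide — this pair collapses; all other pairs remain distinct.

ɣ, w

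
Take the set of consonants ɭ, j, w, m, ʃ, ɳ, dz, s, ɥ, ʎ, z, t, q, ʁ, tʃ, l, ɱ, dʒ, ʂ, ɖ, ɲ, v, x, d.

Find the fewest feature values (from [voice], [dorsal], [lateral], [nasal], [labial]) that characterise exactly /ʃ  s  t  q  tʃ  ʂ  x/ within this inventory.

[−voice]

/ʃ, s, t, q, tʃ, ʂ, x/ are exactly the [−voice] segments in the inventory, so a single feature suffices.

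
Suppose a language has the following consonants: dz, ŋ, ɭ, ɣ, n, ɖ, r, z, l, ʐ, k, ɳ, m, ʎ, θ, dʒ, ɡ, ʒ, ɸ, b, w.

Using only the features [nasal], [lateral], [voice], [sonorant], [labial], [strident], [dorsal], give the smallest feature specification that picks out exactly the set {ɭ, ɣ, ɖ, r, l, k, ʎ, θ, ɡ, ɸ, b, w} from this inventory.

The class [-nasal], [-strident] has exactly /ɭ, ɣ, ɖ, r, l, k, ʎ, θ, ɡ, ɸ, b, w/ as its extension in this inventory. No smaller conjunction from the listed features achieves this: [-strident] alone would also admit /ŋ, n, ɳ, m/; [-nasal] alone would also admit /dz, z, ʐ, dʒ, …/; and checking the remaining single features turns up none with this extension.

[-nasal, -strident]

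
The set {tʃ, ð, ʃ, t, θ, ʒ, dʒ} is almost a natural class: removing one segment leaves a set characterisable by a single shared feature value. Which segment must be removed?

t

The remaining segments after removing /t/ share [+distributed]; /t/ (voiceless alveolar stop) is [-distributed]. For every other candidate removal, the leftover set fails to share any single feature value that the removed segment lacks.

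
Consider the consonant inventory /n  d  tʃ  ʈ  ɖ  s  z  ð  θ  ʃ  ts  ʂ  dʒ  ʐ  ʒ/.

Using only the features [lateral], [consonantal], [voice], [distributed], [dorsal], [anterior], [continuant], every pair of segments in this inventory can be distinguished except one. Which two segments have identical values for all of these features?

On the given features, /n/ and /d/ have an identical profile: [-lateral], [+consonantal], [+voice], [-distributed], [-dorsal], [+anterior], [-continuant]. No other two segments in the inventory coincide on all 7 features. (They do differ in [sonorant] and [nasal], which are not among the given features.)

n, d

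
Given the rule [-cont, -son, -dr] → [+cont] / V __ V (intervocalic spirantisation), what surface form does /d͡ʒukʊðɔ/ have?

[d͡ʒuxʊðɔ]

The only segment in the rule's environment that also matches [-cont, -son, -dr] is /k/. Applying [+continuant] turns the voiceless velar stop into /x/ (voiceless velar fricative), giving [d͡ʒuxʊðɔ].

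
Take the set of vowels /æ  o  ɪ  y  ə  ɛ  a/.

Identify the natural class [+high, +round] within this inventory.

y

Checking each segment against [+high], [+round]: /y/ (high front rounded tense vowel) satisfies every feature; every other segment in the inventory fails at least one.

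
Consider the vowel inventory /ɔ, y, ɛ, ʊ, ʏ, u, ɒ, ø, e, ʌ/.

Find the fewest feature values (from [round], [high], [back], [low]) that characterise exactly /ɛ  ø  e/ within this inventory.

The class [-high], [-back] has exactly /ɛ, ø, e/ as its extension in this inventory. No smaller conjunction from the listed features achieves this: [-back] alone would also admit /y, ʏ/; [-high] alone would also admit /ɔ, ɒ, ʌ/; and checking the remaining single features turns up none with this extension.

[-high, -back]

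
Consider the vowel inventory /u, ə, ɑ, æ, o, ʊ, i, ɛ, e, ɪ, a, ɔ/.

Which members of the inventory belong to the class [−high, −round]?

Eliminate segments failing any feature: /u, ʊ, i, ɪ/ are [+high]; /o, ɔ/ are [+round]. The remaining /ə, ɑ, æ, ɛ, e, a/ satisfy [−high], [−round].

ə, ɑ, æ, ɛ, e, a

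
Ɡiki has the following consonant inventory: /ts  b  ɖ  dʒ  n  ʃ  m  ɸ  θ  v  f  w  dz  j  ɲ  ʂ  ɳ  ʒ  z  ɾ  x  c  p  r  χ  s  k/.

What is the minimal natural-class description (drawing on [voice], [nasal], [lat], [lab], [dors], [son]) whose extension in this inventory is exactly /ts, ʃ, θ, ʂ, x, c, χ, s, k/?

The class [−voice], [−labial] has exactly /ts, ʃ, θ, ʂ, x, c, χ, s, k/ as its extension in this inventory. No smaller conjunction from the listed features achieves this: [−labial] alone would also admit /ɖ, dʒ, n, dz, …/; [−voice] alone would also admit /ɸ, f, p/; and checking the remaining single features turns up none with this extension.

[−voice, −lab]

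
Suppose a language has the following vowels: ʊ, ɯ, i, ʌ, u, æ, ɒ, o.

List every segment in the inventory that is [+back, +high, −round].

Eliminate segments failing any feature: /ʊ, u/ are [+round]; /i, æ/ are [−back]; /ʌ, ɒ, o/ are [−high]. The remaining /ɯ/ satisfy [+back], [+high], [−round].

ɯ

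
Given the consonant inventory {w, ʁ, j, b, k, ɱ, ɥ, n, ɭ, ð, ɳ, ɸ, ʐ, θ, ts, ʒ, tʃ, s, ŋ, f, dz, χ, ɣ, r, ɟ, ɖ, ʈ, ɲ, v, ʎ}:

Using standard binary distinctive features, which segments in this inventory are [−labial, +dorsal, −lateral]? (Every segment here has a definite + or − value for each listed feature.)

ʁ, j, k, ŋ, χ, ɣ, ɟ, ɲ

First, the [−labial] segments are /ʁ, j, k, n, ɭ, ð, ɳ, ʐ, θ, ts, ʒ, tʃ, s, ŋ, dz, χ, ɣ, r, ɟ, ɖ, ʈ, ɲ, ʎ/.
Within that set, [+dorsal] gives /ʁ, j, k, ŋ, χ, ɣ, ɟ, ɲ, ʎ/.
Intersecting with [−lateral] leaves /ʁ, j, k, ŋ, χ, ɣ, ɟ, ɲ/.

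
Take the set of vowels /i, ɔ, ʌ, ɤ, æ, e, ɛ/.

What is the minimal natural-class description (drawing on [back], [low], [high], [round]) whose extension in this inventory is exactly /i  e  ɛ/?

[−low, −back]

The class [−low], [−back] has exactly /i, e, ɛ/ as its extension in this inventory. No smaller conjunction from the listed features achieves this: [−back] alone would also admit /æ/; [−low] alone would also admit /ɔ, ʌ, ɤ/; and checking the remaining single features turns up none with this extension.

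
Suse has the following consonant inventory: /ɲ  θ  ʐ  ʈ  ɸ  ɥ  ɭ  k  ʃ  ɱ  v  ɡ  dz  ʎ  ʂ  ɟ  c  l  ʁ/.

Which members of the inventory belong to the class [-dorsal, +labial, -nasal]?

Eliminate segments failing any feature: /ɲ, ɥ, k, ɡ, ʎ, ɟ, c, ʁ/ are [+dorsal]; /θ, ʐ, ʈ, ɭ, ʃ, dz, ʂ, l/ are [-labial]; /ɱ/ is [+nasal]. The remaining /ɸ, v/ satisfy [-dorsal], [+labial], [-nasal].

ɸ, v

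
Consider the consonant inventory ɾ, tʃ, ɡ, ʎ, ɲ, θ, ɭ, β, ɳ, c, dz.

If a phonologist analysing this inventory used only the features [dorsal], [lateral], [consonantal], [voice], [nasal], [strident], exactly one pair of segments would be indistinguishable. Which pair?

β, ɾ

Both /β/ and /ɾ/ are [−dorsal], [−lateral], [+consonantal], [+voice], [−nasal], [−strident]. Since the list omits [sonorant], [labial] and [coronal] — which do distinguish the voiced bilabial fricative from the alveolar tap — this pair collapses; all other pairs remain distinct.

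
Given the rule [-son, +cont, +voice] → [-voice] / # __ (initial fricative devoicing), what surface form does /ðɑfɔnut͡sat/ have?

/ð/ satisfies [-son, +cont, +voice] and sits in # __. The [-voice] counterpart of the voiced dental fricative is /θ/. Other segments in /ðɑfɔnut͡sat/ either fail the structural description or are not in the environment, so the surface form is [θɑfɔnut͡sat].

[θɑfɔnut͡sat]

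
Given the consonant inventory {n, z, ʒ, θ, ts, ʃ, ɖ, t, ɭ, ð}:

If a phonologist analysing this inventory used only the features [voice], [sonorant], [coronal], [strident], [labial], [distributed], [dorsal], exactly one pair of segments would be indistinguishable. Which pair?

/n/ (alveolar nasal) and /ɭ/ (retroflex lateral approximant) are both [+voice], [+sonorant], [+coronal], [-strident], [-labial], [-distributed], [-dorsal], so none of the listed features separates them. (They do differ in [nasal], [lateral] and [anterior], which are not among the given features.) Every other pair in the inventory differs on at least one listed feature.

n, ɭ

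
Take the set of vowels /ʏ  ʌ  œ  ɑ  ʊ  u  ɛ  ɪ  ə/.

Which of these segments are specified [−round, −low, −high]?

Eliminate segments failing any feature: /ʏ, œ, ʊ, u/ are [+round]; /ɑ/ is [+low]; /ɪ/ is [+high]. The remaining /ʌ, ɛ, ə/ satisfy [−round], [−low], [−high].

ʌ, ɛ, ə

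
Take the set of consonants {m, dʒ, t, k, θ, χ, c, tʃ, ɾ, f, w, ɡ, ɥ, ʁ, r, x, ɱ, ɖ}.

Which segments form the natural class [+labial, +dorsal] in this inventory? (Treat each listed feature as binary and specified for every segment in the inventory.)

Checking each segment against [+labial], [+dorsal]: /w/ (labial-velar glide), /ɥ/ (labial-palatal glide) satisfy every feature; every other segment in the inventory fails at least one.

w, ɥ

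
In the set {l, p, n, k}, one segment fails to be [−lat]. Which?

/k, n, p/ are all [−lateral]; /l/ (alveolar lateral approximant) is [+lateral].

l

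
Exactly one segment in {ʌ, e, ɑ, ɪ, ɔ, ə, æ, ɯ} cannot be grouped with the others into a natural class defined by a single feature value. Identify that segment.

ɔ

/ɯ, æ, ɑ, ɪ, ʌ, ə, e/ are all [-round], but /ɔ/ (mid back rounded lax vowel) is [+round]. No other single segment can be removed to leave a set sharing one feature value that the removed segment lacks, so /ɔ/ is the odd one out.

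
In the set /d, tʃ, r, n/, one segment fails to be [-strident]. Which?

/tʃ/ is the voiceless postalveolar affricate, which is [+strident]; the rest — /n, d, r/ — are [-strident].

tʃ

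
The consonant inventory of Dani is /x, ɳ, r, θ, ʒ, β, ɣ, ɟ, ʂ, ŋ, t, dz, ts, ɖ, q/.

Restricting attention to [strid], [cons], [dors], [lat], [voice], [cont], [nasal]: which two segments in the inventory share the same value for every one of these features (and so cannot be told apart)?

Both /β/ and /r/ are [−strident], [+consonantal], [−dorsal], [−lateral], [+voice], [+continuant], [−nasal]. Since the list omits [sonorant], [labial] and [coronal] — which do distinguish the voiced bilabial fricative from the alveolar trill — this pair collapses; all other pairs remain distinct.

β, r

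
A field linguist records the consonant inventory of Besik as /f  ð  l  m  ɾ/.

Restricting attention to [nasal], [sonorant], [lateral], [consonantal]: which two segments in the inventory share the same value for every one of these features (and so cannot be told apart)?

Both /ð/ and /f/ are [−nasal], [−sonorant], [−lateral], [+consonantal]. Since the list omits [voice], [labial] and [coronal] — which do distinguish the voiced dental fricative from the voiceless labiodental fricative — this pair collapses; all other pairs remain distinct.

ð, f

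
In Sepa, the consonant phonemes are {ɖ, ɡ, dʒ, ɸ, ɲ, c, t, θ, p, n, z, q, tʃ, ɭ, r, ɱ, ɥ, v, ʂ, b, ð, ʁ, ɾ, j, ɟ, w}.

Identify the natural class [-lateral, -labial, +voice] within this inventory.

Checking each segment against [-lateral], [-labial], [+voice]: /ɖ/ (voiced retroflex stop), /ɡ/ (voiced velar stop), /dʒ/ (voiced postalveolar affricate), /ɲ/ (palatal nasal), /n/ (alveolar nasal), /z/ (voiced alveolar fricative), among others, satisfy every feature; every other segment in the inventory fails at least one.

ɖ, ɡ, dʒ, ɲ, n, z, r, ð, ʁ, ɾ, j, ɟ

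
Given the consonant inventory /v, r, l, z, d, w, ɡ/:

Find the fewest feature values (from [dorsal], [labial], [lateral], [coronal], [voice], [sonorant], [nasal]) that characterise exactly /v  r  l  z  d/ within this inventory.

Every target segment is [−dorsal] and no other inventory member is, so one feature is enough.

[−dorsal]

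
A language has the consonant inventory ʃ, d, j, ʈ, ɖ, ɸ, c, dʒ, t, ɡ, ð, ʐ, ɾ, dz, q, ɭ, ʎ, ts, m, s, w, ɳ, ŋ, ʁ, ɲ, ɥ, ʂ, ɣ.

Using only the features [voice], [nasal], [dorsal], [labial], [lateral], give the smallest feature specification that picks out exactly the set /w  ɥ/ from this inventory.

/w, ɥ/ are all [+labial], [+dorsal], and no other segment in the inventory matches both values. Dropping any one of them over-generates: [+dorsal] alone would also admit /j, c, ɡ, q, …/; [+labial] alone would also admit /ɸ, m/. No other single listed feature picks out exactly this set either, so fewer than two features will not do.

[+labial, +dorsal]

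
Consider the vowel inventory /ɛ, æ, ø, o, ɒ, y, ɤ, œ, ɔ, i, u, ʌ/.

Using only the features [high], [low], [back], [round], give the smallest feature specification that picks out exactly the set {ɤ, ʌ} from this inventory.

/ɤ, ʌ/ are all [+back], [-round], and no other segment in the inventory matches both values. Dropping any one of them over-generates: [-round] alone would also admit /ɛ, æ, i/; [+back] alone would also admit /o, ɒ, ɔ, u/. No other single listed feature picks out exactly this set either, so fewer than two features will not do.

[+back, -round]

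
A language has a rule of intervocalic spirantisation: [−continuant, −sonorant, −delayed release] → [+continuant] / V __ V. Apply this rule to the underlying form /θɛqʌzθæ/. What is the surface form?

The only segment in the rule's environment that also matches [−continuant, −sonorant, −delayed release] is /q/. Applying [+continuant] turns the voiceless uvular stop into /χ/ (voiceless uvular fricative), giving [θɛχʌzθæ].

[θɛχʌzθæ]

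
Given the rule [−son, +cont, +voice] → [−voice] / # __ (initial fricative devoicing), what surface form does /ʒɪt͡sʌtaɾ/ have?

/ʒ/ satisfies [−son, +cont, +voice] and sits in # __. The [−voice] counterpart of the voiced postalveolar fricative is /ʃ/. Other segments in /ʒɪt͡sʌtaɾ/ either fail the structural description or are not in the environment, so the surface form is [ʃɪt͡sʌtaɾ].

[ʃɪt͡sʌtaɾ]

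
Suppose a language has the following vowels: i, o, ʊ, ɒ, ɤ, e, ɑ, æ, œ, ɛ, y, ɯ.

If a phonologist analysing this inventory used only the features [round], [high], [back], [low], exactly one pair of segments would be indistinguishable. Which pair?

ɛ, e

On the given features, /ɛ/ and /e/ have an identical profile: [-round], [-high], [-back], [-low]. No other two segments in the inventory coincide on all 4 features. (They do differ in [tense], which is not among the given features.)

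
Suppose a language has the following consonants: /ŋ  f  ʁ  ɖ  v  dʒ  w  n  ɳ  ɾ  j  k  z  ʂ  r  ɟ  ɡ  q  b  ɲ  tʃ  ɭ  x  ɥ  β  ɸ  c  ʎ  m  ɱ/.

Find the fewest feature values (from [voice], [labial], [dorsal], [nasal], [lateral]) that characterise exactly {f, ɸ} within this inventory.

[-voice, +labial]

The class [-voice], [+labial] has exactly /f, ɸ/ as its extension in this inventory. No smaller conjunction from the listed features achieves this: [+labial] alone would also admit /v, w, b, ɥ, …/; [-voice] alone would also admit /k, ʂ, q, tʃ, …/; and checking the remaining single features turns up none with this extension.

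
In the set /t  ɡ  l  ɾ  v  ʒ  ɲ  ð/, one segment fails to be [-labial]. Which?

v

/ɲ, ɡ, ɾ, l, ʒ, ð, t/ are all [-labial]; /v/ (voiced labiodental fricative) is [+labial].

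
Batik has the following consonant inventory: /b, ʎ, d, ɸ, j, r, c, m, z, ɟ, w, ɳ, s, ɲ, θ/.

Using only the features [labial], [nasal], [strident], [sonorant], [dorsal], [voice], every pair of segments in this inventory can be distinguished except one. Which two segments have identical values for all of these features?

/j/ (palatal glide) and /ʎ/ (palatal lateral approximant) are both [−labial], [−nasal], [−strident], [+sonorant], [+dorsal], [+voice], so none of the listed features separates them. (They do differ in [lateral], which is not among the given features.) Every other pair in the inventory differs on at least one listed feature.

j, ʎ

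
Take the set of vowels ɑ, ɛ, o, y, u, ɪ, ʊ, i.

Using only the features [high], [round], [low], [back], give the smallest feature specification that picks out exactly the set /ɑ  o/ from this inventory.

[−high, +back]

The class [−high], [+back] has exactly /ɑ, o/ as its extension in this inventory. No smaller conjunction from the listed features achieves this: [+back] alone would also admit /u, ʊ/; [−high] alone would also admit /ɛ/; and checking the remaining single features turns up none with this extension.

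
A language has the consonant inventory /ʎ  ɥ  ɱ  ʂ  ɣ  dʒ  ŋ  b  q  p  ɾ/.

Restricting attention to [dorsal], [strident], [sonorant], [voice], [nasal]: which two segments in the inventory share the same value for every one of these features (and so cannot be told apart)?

On the given features, /ɥ/ and /ʎ/ have an identical profile: [+dorsal], [−strident], [+sonorant], [+voice], [−nasal]. No other two segments in the inventory coincide on all 5 features. (They do differ in [lateral], [labial] and [round], which are not among the given features.)

ɥ, ʎ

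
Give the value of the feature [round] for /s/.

[−round]

/s/ is the voiceless alveolar fricative, hence [−round].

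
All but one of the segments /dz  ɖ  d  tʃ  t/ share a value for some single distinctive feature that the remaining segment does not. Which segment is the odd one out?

tʃ

The remaining segments after removing /tʃ/ share [−distributed]; /tʃ/ (voiceless postalveolar affricate) is [+distributed]. For every other candidate removal, the leftover set fails to share any single feature value that the removed segment lacks.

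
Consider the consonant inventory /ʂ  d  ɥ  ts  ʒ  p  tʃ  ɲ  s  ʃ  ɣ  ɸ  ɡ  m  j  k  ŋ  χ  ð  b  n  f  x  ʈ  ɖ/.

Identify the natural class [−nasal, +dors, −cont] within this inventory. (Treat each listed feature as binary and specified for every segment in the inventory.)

ɡ, k

Eliminate segments failing any feature: /ʂ, d, ts, ʒ, p, tʃ, s, ʃ, ɸ, ð, b, f, ʈ, ɖ/ are [−dorsal]; /ɥ, ɣ, j, χ, x/ are [+continuant]; /ɲ, m, ŋ, n/ are [+nasal]. The remaining /ɡ, k/ satisfy [−nasal], [+dorsal], [−continuant].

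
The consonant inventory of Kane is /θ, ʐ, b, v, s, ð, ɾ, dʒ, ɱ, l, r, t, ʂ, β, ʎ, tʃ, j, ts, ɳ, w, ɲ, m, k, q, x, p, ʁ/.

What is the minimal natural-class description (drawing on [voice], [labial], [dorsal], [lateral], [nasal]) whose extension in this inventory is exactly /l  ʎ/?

[+lateral]

/l, ʎ/ are exactly the [+lateral] segments in the inventory, so a single feature suffices.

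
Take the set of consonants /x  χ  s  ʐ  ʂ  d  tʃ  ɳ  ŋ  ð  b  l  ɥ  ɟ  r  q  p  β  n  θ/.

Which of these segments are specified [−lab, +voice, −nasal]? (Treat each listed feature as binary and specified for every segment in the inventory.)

ʐ, d, ð, l, ɟ, r

The [−labial] segments are /x, χ, s, ʐ, ʂ, d, tʃ, ɳ, ŋ, ð, l, ɟ, r, q, n, θ/.
Within that set, [+voice] gives /ʐ, d, ɳ, ŋ, ð, l, ɟ, r, n/.
Then [−nasal] leaves /ʐ, d, ð, l, ɟ, r/.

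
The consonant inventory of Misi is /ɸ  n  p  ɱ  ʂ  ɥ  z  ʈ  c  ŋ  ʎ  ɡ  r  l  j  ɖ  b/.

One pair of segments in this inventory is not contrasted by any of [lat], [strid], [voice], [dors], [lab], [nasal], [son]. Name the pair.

p, ɸ

Both /p/ and /ɸ/ are [-lateral], [-strident], [-voice], [-dorsal], [+labial], [-nasal], [-sonorant]. Since the list omits [continuant] — which does distinguish the voiceless bilabial stop from the voiceless bilabial fricative — this pair collapses; all other pairs remain distinct.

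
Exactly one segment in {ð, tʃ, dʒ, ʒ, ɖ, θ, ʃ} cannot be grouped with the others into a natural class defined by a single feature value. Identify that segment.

The remaining segments after removing /ɖ/ share [+distributed]; /ɖ/ (voiced retroflex stop) is [−distributed]. For every other candidate removal, the leftover set fails to share any single feature value that the removed segment lacks.

ɖ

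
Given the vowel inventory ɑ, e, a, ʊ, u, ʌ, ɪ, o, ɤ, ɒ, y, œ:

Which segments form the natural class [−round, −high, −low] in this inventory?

Checking each segment against [−round], [−high], [−low]: /e/ (mid front unrounded tense vowel), /ʌ/ (mid back unrounded lax vowel), /ɤ/ (mid back unrounded tense vowel) satisfy every feature; every other segment in the inventory fails at least one.

e, ʌ, ɤ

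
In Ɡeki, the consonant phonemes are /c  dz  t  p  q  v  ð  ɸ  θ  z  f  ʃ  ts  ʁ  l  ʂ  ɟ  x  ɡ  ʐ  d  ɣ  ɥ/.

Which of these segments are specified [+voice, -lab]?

dz, ð, z, ʁ, l, ɟ, ɡ, ʐ, d, ɣ

First, the [+voice] segments are /dz, v, ð, z, ʁ, l, ɟ, ɡ, ʐ, d, ɣ, ɥ/.
Then [-labial] leaves /dz, ð, z, ʁ, l, ɟ, ɡ, ʐ, d, ɣ/.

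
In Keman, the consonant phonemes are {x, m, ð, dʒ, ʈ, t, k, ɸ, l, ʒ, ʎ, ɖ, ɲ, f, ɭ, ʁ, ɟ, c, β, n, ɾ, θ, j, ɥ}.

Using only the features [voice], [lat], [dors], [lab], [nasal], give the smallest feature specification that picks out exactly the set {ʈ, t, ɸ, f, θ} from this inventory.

The class [−voice], [−dorsal] has exactly /ʈ, t, ɸ, f, θ/ as its extension in this inventory. No smaller conjunction from the listed features achieves this: [−dorsal] alone would also admit /m, ð, dʒ, l, …/; [−voice] alone would also admit /x, k, c/; and checking the remaining single features turns up none with this extension.

[−voice, −dors]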